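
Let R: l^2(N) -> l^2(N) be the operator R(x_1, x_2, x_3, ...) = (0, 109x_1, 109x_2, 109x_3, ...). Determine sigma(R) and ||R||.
sigma(R) = closed disk {z in C : |z| ≤ 109}; ||R|| = 109

Note R = 109·U where U is the unit right shift (U x)_k = x_{k-1} (with x_0 := 0); so ||R|| = 109||U|| and sigma(R) = 109·sigma(U). ||R x||^2 = sum_{k≥1} |109x_k|^2 = 11881||x||^2, so ||R|| = 109 and sigma(R) ⊂ {|z| ≤ 109}. For any |lambda| < 109, the equation (R - lambda I) x = 0 forces x_1 = 0, then 109x_k = lambda x_{k+1} ⇒ x = 0, so R has no eigenvalues. But (R - lambda I) is not surjective for |lambda| < 109: solving (R - lambda I) x = e_1 would require x_n proportional to (lambda/109)^(-n), which is not in l^2. So every |lambda| < 109 lies in the residual spectrum. The boundary |lambda| = 109 is in the approximate point spectrum (the spectrum is closed). Hence sigma(R) is the closed disk of radius 109.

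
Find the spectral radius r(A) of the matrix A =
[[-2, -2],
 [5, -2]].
r(A) = sqrt(14) ≈ 3.7417

The eigenvalues of A are the roots of its characteristic polynomial. With M = A (coefficients from the trace and determinant):
  p(λ) = det(λ I - M) = λ^2 + 4λ + 14.
For λ^2 + 4λ + 14 the discriminant is -40. It is negative, so the roots are the complex-conjugate pair λ = -2 ± (sqrt(40)/2) i ≈ -2 ± 3.1623i. For a conjugate pair the product of the roots equals the constant term, so |λ|^2 = 14 and |λ| = sqrt(14) ≈ 3.7417.
Thus the eigenvalues (to 4 decimals) are -2 ± 3.1623i (modulus 3.7417). The spectral radius is the largest modulus: r(A) = sqrt(14) ≈ 3.7417. (Cross-check: r(A) ≤ ||A||_2 ≈ 5.5311; equality holds whenever A is normal, though it can also hold for some non-normal A.)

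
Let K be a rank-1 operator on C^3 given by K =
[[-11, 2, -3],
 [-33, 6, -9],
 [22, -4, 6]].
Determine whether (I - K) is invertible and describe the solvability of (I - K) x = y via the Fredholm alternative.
(I - K) is singular (det(I - K) = 0, i.e. 1 ∈ sigma(K)). (I - K) x = y is solvable iff y ⊥ ker((I - K)^*) = span{(-11, 2, -3)}, i.e. iff -11y_1 + 2y_2 - 3y_3 = 0. When solvable, the solutions are x = y + c·(1, 3, -2), c arbitrary (ker(I - K) = span{(1, 3, -2)}, dimension 1).

K has rank 1, so it is an outer product K = u v^T: every row of K is a multiple of one row vector. Reading off the entries, u = (1, 3, -2) and v = (-11, 2, -3) (row i of K equals u_i·v^T). A rank-one matrix u v^T satisfies K u = u (v·u) and kills the (2)-dimensional subspace v^⊥, so its characteristic polynomial is lambda^2 (lambda - v·u) with v·u = tr K = 1. Hence the eigenvalues of I - K are 1 (multiplicity 2) and 1 - (1) = 0, so det(I - K) = 0. (Direct check: I - K =
[[12, -2, 3],
 [33, -5, 9],
 [-22, 4, -5]]
has determinant 0.) So 1 is an eigenvalue of K and (I - K) is not invertible. The finite-dimensional Fredholm alternative says: either (I - K) is invertible, or ker(I - K) ≠ {0} and then range(I - K) = ker((I - K)^*)^⊥, with dim ker(I - K) = dim ker((I - K)^*). We are in the second case, so we need both kernels. Kernel of I - K: (I - K) u = u - u (v·u) = u - u = 0, so ker(I - K) = span{u} = span{(1, 3, -2)} (it is exactly 1-dimensional because rank(I - K) = 2). Kernel of the adjoint: K is real, so (I - K)^* = I - K^T = I - v u^T, and (I - v u^T) v = v - v (u·v) = 0; hence ker((I - K)^*) = span{v} = span{(-11, 2, -3)}. Therefore (I - K) x = y is solvable iff <y, v> = 0, i.e. iff -11y_1 + 2y_2 - 3y_3 = 0. When this holds, K y = u (v·y) = 0, so (I - K) y = y and x = y is a particular solution; the full solution set is the line x = y + c·u = y + c·(1, 3, -2), c ∈ C.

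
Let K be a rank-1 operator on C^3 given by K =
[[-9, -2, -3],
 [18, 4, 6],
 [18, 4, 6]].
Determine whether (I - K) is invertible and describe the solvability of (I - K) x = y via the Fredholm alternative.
(I - K) is singular (det(I - K) = 0, i.e. 1 ∈ sigma(K)). (I - K) x = y is solvable iff y ⊥ ker((I - K)^*) = span{(-9, -2, -3)}, i.e. iff -9y_1 - 2y_2 - 3y_3 = 0. When solvable, the solutions are x = y + c·(1, -2, -2), c arbitrary (ker(I - K) = span{(1, -2, -2)}, dimension 1).

K has rank 1, so it is an outer product K = u v^T: every row of K is a multiple of one row vector. Reading off the entries, u = (1, -2, -2) and v = (-9, -2, -3) (row i of K equals u_i·v^T). A rank-one matrix u v^T satisfies K u = u (v·u) and kills the (2)-dimensional subspace v^⊥, so its characteristic polynomial is lambda^2 (lambda - v·u) with v·u = tr K = 1. Hence the eigenvalues of I - K are 1 (multiplicity 2) and 1 - (1) = 0, so det(I - K) = 0. (Direct check: I - K =
[[10, 2, 3],
 [-18, -3, -6],
 [-18, -4, -5]]
has determinant 0.) So 1 is an eigenvalue of K and (I - K) is not invertible. The finite-dimensional Fredholm alternative says: either (I - K) is invertible, or ker(I - K) ≠ {0} and then range(I - K) = ker((I - K)^*)^⊥, with dim ker(I - K) = dim ker((I - K)^*). We are in the second case, so we need both kernels. Kernel of I - K: (I - K) u = u - u (v·u) = u - u = 0, so ker(I - K) = span{u} = span{(1, -2, -2)} (it is exactly 1-dimensional because rank(I - K) = 2). Kernel of the adjoint: K is real, so (I - K)^* = I - K^T = I - v u^T, and (I - v u^T) v = v - v (u·v) = 0; hence ker((I - K)^*) = span{v} = span{(-9, -2, -3)}. Therefore (I - K) x = y is solvable iff <y, v> = 0, i.e. iff -9y_1 - 2y_2 - 3y_3 = 0. When this holds, K y = u (v·y) = 0, so (I - K) y = y and x = y is a particular solution; the full solution set is the line x = y + c·u = y + c·(1, -2, -2), c ∈ C.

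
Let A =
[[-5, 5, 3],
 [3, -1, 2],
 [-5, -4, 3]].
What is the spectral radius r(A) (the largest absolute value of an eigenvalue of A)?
r(A) ≈ 7.0983

The eigenvalues of A are the roots of its characteristic polynomial. With M = A (coefficients from the trace, the sum of principal 2x2 minors, and det A):
  p(λ) = det(λ I - M) = λ^3 + 3λ^2 - 5λ + 171.
No integer candidate from the rational root theorem (±divisors of 171) is a root, so the roots are irrational. The cubic discriminant is Δ = -853420 < 0, so there is one real root and a complex-conjugate pair. p(-8) = -109 and p(-7) = 10 have opposite signs, so a root lies in (-8, -7); Newton's method refines it to λ ≈ -7.0983. Dividing out (λ - (-7.0983)) leaves approximately λ^2 - 4.0983λ + 24.0904. For λ^2 - 4.0983λ + 24.0904 the discriminant is -79.5661. It is negative, so the remaining roots are the complex-conjugate pair λ ≈ 2.0491 ± 4.46i. Their product equals the constant term, so |λ|^2 ≈ 24.0904 and |λ| ≈ 4.9082.
Thus the eigenvalues (to 4 decimals) are -7.0983 (modulus 7.0983); 2.0491 ± 4.46i (modulus 4.9082). The spectral radius is the largest modulus: r(A) ≈ 7.0983. (Cross-check: r(A) ≤ ||A||_2 ≈ 8.5265; equality holds whenever A is normal, though it can also hold for some non-normal A.)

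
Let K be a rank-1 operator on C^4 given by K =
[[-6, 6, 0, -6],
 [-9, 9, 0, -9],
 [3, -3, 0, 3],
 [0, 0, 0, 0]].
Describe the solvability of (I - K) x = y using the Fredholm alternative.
(I - K) is invertible (det(I - K) = -2 ≠ 0), so for every y in C^4 the equation (I - K) x = y has a unique solution.

K has rank 1, so it is an outer product K = u v^T: every row of K is a multiple of one row vector. Reading off the entries, u = (-2, -3, 1, 0) and v = (3, -3, 0, 3) (row i of K equals u_i·v^T). A rank-one matrix u v^T satisfies K u = u (v·u) and kills the (3)-dimensional subspace v^⊥, so its characteristic polynomial is lambda^3 (lambda - v·u) with v·u = tr K = 3. Hence the eigenvalues of I - K are 1 (multiplicity 3) and 1 - (3) = -2, so det(I - K) = -2. (Direct check: I - K =
[[7, -6, 0, 6],
 [9, -8, 0, 9],
 [-3, 3, 1, -3],
 [0, 0, 0, 1]]
has determinant -2.) The finite-dimensional Fredholm alternative says: either (I - K) is invertible, or ker(I - K) ≠ {0} and then range(I - K) = ker((I - K)^*)^⊥, with dim ker(I - K) = dim ker((I - K)^*). Since det(I - K) ≠ 0, 1 is not an eigenvalue of K and ker(I - K) = {0}, so we are in the first case: for every y there is a unique x = (I - K)^(-1) y. Explicitly, by the Sherman–Morrison formula, (I - u v^T)^(-1) = I + u v^T/(1 - v·u), i.e. (I - K)^(-1) = I + K/(-2).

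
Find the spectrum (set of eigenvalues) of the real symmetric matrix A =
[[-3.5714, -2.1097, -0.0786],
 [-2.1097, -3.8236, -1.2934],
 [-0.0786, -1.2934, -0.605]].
sigma(A) ≈ {-6, -2, 0}

A is real symmetric, so its spectrum consists of real eigenvalues. Expanding the characteristic polynomial of the displayed matrix gives
  det(λ I - A) = p(λ) = λ^3 + (8)λ^2 + (12)λ + (0).
Solving p(λ) = 0 yields eigenvalues ≈ -6, -2, 0. (A is shown rounded to 4 decimals, so these recover the underlying integer eigenvalues to within that precision.)
Verification: the trace of A = -8 equals the sum of eigenvalues -8, and det(A) ≈ 0.0003 matches the eigenvalue product 0.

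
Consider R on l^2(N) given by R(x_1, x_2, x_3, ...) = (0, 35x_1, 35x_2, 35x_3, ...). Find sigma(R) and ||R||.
sigma(R) = closed disk {z in C : |z| ≤ 35}; ||R|| = 35

Note R = 35·U where U is the unit right shift (U x)_k = x_{k-1} (with x_0 := 0); so ||R|| = 35||U|| and sigma(R) = 35·sigma(U). ||R x||^2 = sum_{k≥1} |35x_k|^2 = 1225||x||^2, so ||R|| = 35 and sigma(R) ⊂ {|z| ≤ 35}. For any |lambda| < 35, the equation (R - lambda I) x = 0 forces x_1 = 0, then 35x_k = lambda x_{k+1} ⇒ x = 0, so R has no eigenvalues. But (R - lambda I) is not surjective for |lambda| < 35: solving (R - lambda I) x = e_1 would require x_n proportional to (lambda/35)^(-n), which is not in l^2. So every |lambda| < 35 lies in the residual spectrum. The boundary |lambda| = 35 is in the approximate point spectrum (the spectrum is closed). Hence sigma(R) is the closed disk of radius 35.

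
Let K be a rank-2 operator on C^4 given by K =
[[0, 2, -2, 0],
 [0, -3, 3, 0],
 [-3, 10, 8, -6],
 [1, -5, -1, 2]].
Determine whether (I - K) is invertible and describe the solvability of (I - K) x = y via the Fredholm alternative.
(I - K) is invertible (det(I - K) = -62 ≠ 0), so for every y in C^4 the equation (I - K) x = y has a unique solution.

K has rank 2 and factors as K = U V^T = u1 v1^T + u2 v2^T with u1 = (2, -3, 1, -2), v1 = (0, 1, -1, 0), u2 = (0, 0, 3, -1), v2 = (-1, 3, 3, -2) (multiplying out reproduces the displayed K). The nonzero eigenvalues of U V^T coincide with those of the 2 x 2 matrix G = V^T U = [[v1·u1, v1·u2], [v2·u1, v2·u2]] = [[-4, -3], [-4, 11]], and by the Sylvester determinant identity det(I_4 - U V^T) = det(I_2 - V^T U) = det([[5, 3], [4, -10]]) = (5)(-10) - (3)(4) = -62. (Direct check: I - K =
[[1, -2, 2, 0],
 [0, 4, -3, 0],
 [3, -10, -7, 6],
 [-1, 5, 1, -1]]
has determinant -62.) The finite-dimensional Fredholm alternative says: either (I - K) is invertible, or ker(I - K) ≠ {0} and then range(I - K) = ker((I - K)^*)^⊥, with dim ker(I - K) = dim ker((I - K)^*). Since det(I - K) ≠ 0, 1 is not an eigenvalue of K and ker(I - K) = {0}, so we are in the first case: for every y there is a unique x = (I - K)^(-1) y. (Explicitly, by the Woodbury identity, (I - U V^T)^(-1) = I + U (I_2 - G)^(-1) V^T.)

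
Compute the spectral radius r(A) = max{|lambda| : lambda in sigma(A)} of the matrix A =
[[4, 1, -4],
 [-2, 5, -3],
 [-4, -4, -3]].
r(A) ≈ 6.0427

The eigenvalues of A are the roots of its characteristic polynomial. With M = A (coefficients from the trace, the sum of principal 2x2 minors, and det A):
  p(λ) = det(λ I - M) = λ^3 - 6λ^2 - 33λ + 214.
No integer candidate from the rational root theorem (±divisors of 214) is a root, so the roots are irrational. The cubic discriminant is Δ = -105948 < 0, so there is one real root and a complex-conjugate pair. p(-6) = -20 and p(-5) = 104 have opposite signs, so a root lies in (-6, -5); Newton's method refines it to λ ≈ -5.8608. Dividing out (λ - (-5.8608)) leaves approximately λ^2 - 11.8608λ + 36.5138. For λ^2 - 11.8608λ + 36.5138 the discriminant is -5.3765. It is negative, so the remaining roots are the complex-conjugate pair λ ≈ 5.9304 ± 1.1594i. Their product equals the constant term, so |λ|^2 ≈ 36.5138 and |λ| ≈ 6.0427.
Thus the eigenvalues (to 4 decimals) are -5.8608 (modulus 5.8608); 5.9304 ± 1.1594i (modulus 6.0427). The spectral radius is the largest modulus: r(A) ≈ 6.0427. (Cross-check: r(A) ≤ ||A||_2 ≈ 7.1222; equality holds whenever A is normal, though it can also hold for some non-normal A.)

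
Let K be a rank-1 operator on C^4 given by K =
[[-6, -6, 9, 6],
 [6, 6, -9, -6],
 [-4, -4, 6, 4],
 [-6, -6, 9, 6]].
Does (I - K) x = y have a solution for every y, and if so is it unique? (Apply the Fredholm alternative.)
(I - K) is invertible (det(I - K) = -11 ≠ 0), so for every y in C^4 the equation (I - K) x = y has a unique solution.

K has rank 1, so it is an outer product K = u v^T: every row of K is a multiple of one row vector. Reading off the entries, u = (-3, 3, -2, -3) and v = (2, 2, -3, -2) (row i of K equals u_i·v^T). A rank-one matrix u v^T satisfies K u = u (v·u) and kills the (3)-dimensional subspace v^⊥, so its characteristic polynomial is lambda^3 (lambda - v·u) with v·u = tr K = 12. Hence the eigenvalues of I - K are 1 (multiplicity 3) and 1 - (12) = -11, so det(I - K) = -11. (Direct check: I - K =
[[7, 6, -9, -6],
 [-6, -5, 9, 6],
 [4, 4, -5, -4],
 [6, 6, -9, -5]]
has determinant -11.) The finite-dimensional Fredholm alternative says: either (I - K) is invertible, or ker(I - K) ≠ {0} and then range(I - K) = ker((I - K)^*)^⊥, with dim ker(I - K) = dim ker((I - K)^*). Since det(I - K) ≠ 0, 1 is not an eigenvalue of K and ker(I - K) = {0}, so we are in the first case: for every y there is a unique x = (I - K)^(-1) y. Explicitly, by the Sherman–Morrison formula, (I - u v^T)^(-1) = I + u v^T/(1 - v·u), i.e. (I - K)^(-1) = I + K/(-11).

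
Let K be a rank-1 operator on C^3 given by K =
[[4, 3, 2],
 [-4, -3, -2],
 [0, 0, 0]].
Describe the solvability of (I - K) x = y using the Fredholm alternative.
(I - K) is singular (det(I - K) = 0, i.e. 1 ∈ sigma(K)). (I - K) x = y is solvable iff y ⊥ ker((I - K)^*) = span{(4, 3, 2)}, i.e. iff 4y_1 + 3y_2 + 2y_3 = 0. When solvable, the solutions are x = y + c·(1, -1, 0), c arbitrary (ker(I - K) = span{(1, -1, 0)}, dimension 1).

K has rank 1, so it is an outer product K = u v^T: every row of K is a multiple of one row vector. Reading off the entries, u = (1, -1, 0) and v = (4, 3, 2) (row i of K equals u_i·v^T). A rank-one matrix u v^T satisfies K u = u (v·u) and kills the (2)-dimensional subspace v^⊥, so its characteristic polynomial is lambda^2 (lambda - v·u) with v·u = tr K = 1. Hence the eigenvalues of I - K are 1 (multiplicity 2) and 1 - (1) = 0, so det(I - K) = 0. (Direct check: I - K =
[[-3, -3, -2],
 [4, 4, 2],
 [0, 0, 1]]
has determinant 0.) So 1 is an eigenvalue of K and (I - K) is not invertible. The finite-dimensional Fredholm alternative says: either (I - K) is invertible, or ker(I - K) ≠ {0} and then range(I - K) = ker((I - K)^*)^⊥, with dim ker(I - K) = dim ker((I - K)^*). We are in the second case, so we need both kernels. Kernel of I - K: (I - K) u = u - u (v·u) = u - u = 0, so ker(I - K) = span{u} = span{(1, -1, 0)} (it is exactly 1-dimensional because rank(I - K) = 2). Kernel of the adjoint: K is real, so (I - K)^* = I - K^T = I - v u^T, and (I - v u^T) v = v - v (u·v) = 0; hence ker((I - K)^*) = span{v} = span{(4, 3, 2)}. Therefore (I - K) x = y is solvable iff <y, v> = 0, i.e. iff 4y_1 + 3y_2 + 2y_3 = 0. When this holds, K y = u (v·y) = 0, so (I - K) y = y and x = y is a particular solution; the full solution set is the line x = y + c·u = y + c·(1, -1, 0), c ∈ C.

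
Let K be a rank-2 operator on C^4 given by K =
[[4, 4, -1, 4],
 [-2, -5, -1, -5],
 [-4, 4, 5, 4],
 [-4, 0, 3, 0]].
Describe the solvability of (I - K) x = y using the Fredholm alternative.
(I - K) is invertible (det(I - K) = -16 ≠ 0), so for every y in C^4 the equation (I - K) x = y has a unique solution.

K has rank 2 and factors as K = U V^T = u1 v1^T + u2 v2^T with u1 = (1, -2, 3, 1), v1 = (-2, 1, 2, 1), u2 = (-3, 3, -1, 1), v2 = (-2, -1, 1, -1) (multiplying out reproduces the displayed K). The nonzero eigenvalues of U V^T coincide with those of the 2 x 2 matrix G = V^T U = [[v1·u1, v1·u2], [v2·u1, v2·u2]] = [[3, 8], [2, 1]], and by the Sylvester determinant identity det(I_4 - U V^T) = det(I_2 - V^T U) = det([[-2, -8], [-2, 0]]) = (-2)(0) - (-8)(-2) = -16. (Direct check: I - K =
[[-3, -4, 1, -4],
 [2, 6, 1, 5],
 [4, -4, -4, -4],
 [4, 0, -3, 1]]
has determinant -16.) The finite-dimensional Fredholm alternative says: either (I - K) is invertible, or ker(I - K) ≠ {0} and then range(I - K) = ker((I - K)^*)^⊥, with dim ker(I - K) = dim ker((I - K)^*). Since det(I - K) ≠ 0, 1 is not an eigenvalue of K and ker(I - K) = {0}, so we are in the first case: for every y there is a unique x = (I - K)^(-1) y. (Explicitly, by the Woodbury identity, (I - U V^T)^(-1) = I + U (I_2 - G)^(-1) V^T.)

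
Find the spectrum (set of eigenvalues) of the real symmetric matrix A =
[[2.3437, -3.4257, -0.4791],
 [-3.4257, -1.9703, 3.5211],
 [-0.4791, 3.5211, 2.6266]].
sigma(A) ≈ {-5, 2, 6}

A is real symmetric, so its spectrum consists of real eigenvalues. Expanding the characteristic polynomial of the displayed matrix gives
  det(λ I - A) = p(λ) = λ^3 + (-3)λ^2 + (-28)λ + (60).
Solving p(λ) = 0 yields eigenvalues ≈ -5, 2, 6. (A is shown rounded to 4 decimals, so these recover the underlying integer eigenvalues to within that precision.)
Verification: the trace of A = 3 equals the sum of eigenvalues 3, and det(A) ≈ -60.0006 matches the eigenvalue product -60.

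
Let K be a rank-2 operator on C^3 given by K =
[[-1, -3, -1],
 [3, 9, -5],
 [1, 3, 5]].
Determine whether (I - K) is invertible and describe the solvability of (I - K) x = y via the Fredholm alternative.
(I - K) is invertible (det(I - K) = 44 ≠ 0), so for every y in C^3 the equation (I - K) x = y has a unique solution.

K has rank 2 and factors as K = U V^T = u1 v1^T + u2 v2^T with u1 = (1, -1, -2), v1 = (-1, -3, -1), u2 = (0, 2, -1), v2 = (1, 3, -3) (multiplying out reproduces the displayed K). The nonzero eigenvalues of U V^T coincide with those of the 2 x 2 matrix G = V^T U = [[v1·u1, v1·u2], [v2·u1, v2·u2]] = [[4, -5], [4, 9]], and by the Sylvester determinant identity det(I_3 - U V^T) = det(I_2 - V^T U) = det([[-3, 5], [-4, -8]]) = (-3)(-8) - (5)(-4) = 44. (Direct check: I - K =
[[2, 3, 1],
 [-3, -8, 5],
 [-1, -3, -4]]
has determinant 44.) The finite-dimensional Fredholm alternative says: either (I - K) is invertible, or ker(I - K) ≠ {0} and then range(I - K) = ker((I - K)^*)^⊥, with dim ker(I - K) = dim ker((I - K)^*). Since det(I - K) ≠ 0, 1 is not an eigenvalue of K and ker(I - K) = {0}, so we are in the first case: for every y there is a unique x = (I - K)^(-1) y. (Explicitly, by the Woodbury identity, (I - U V^T)^(-1) = I + U (I_2 - G)^(-1) V^T.)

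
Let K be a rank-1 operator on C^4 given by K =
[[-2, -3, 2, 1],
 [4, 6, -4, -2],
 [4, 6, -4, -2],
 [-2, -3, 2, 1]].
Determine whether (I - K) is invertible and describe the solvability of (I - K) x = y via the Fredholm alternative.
(I - K) is singular (det(I - K) = 0, i.e. 1 ∈ sigma(K)). (I - K) x = y is solvable iff y ⊥ ker((I - K)^*) = span{(-2, -3, 2, 1)}, i.e. iff -2y_1 - 3y_2 + 2y_3 + y_4 = 0. When solvable, the solutions are x = y + c·(1, -2, -2, 1), c arbitrary (ker(I - K) = span{(1, -2, -2, 1)}, dimension 1).

K has rank 1, so it is an outer product K = u v^T: every row of K is a multiple of one row vector. Reading off the entries, u = (1, -2, -2, 1) and v = (-2, -3, 2, 1) (row i of K equals u_i·v^T). A rank-one matrix u v^T satisfies K u = u (v·u) and kills the (3)-dimensional subspace v^⊥, so its characteristic polynomial is lambda^3 (lambda - v·u) with v·u = tr K = 1. Hence the eigenvalues of I - K are 1 (multiplicity 3) and 1 - (1) = 0, so det(I - K) = 0. (Direct check: I - K =
[[3, 3, -2, -1],
 [-4, -5, 4, 2],
 [-4, -6, 5, 2],
 [2, 3, -2, 0]]
has determinant 0.) So 1 is an eigenvalue of K and (I - K) is not invertible. The finite-dimensional Fredholm alternative says: either (I - K) is invertible, or ker(I - K) ≠ {0} and then range(I - K) = ker((I - K)^*)^⊥, with dim ker(I - K) = dim ker((I - K)^*). We are in the second case, so we need both kernels. Kernel of I - K: (I - K) u = u - u (v·u) = u - u = 0, so ker(I - K) = span{u} = span{(1, -2, -2, 1)} (it is exactly 1-dimensional because rank(I - K) = 3). Kernel of the adjoint: K is real, so (I - K)^* = I - K^T = I - v u^T, and (I - v u^T) v = v - v (u·v) = 0; hence ker((I - K)^*) = span{v} = span{(-2, -3, 2, 1)}. Therefore (I - K) x = y is solvable iff <y, v> = 0, i.e. iff -2y_1 - 3y_2 + 2y_3 + y_4 = 0. When this holds, K y = u (v·y) = 0, so (I - K) y = y and x = y is a particular solution; the full solution set is the line x = y + c·u = y + c·(1, -2, -2, 1), c ∈ C.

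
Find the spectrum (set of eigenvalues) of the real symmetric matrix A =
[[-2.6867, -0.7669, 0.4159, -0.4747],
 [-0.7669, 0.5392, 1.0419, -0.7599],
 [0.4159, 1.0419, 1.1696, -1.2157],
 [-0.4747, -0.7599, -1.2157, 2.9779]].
sigma(A) ≈ {-3, 0, 1, 4}

A is real symmetric, so its spectrum consists of real eigenvalues. Expanding the characteristic polynomial of the displayed matrix gives
  det(λ I - A) = p(λ) = λ^4 + (-2)λ^3 + (-11)λ^2 + (12)λ + (0).
Solving p(λ) = 0 yields eigenvalues ≈ -3, 0, 1, 4. (A is shown rounded to 4 decimals, so these recover the underlying integer eigenvalues to within that precision.)
Verification: the trace of A = 2 equals the sum of eigenvalues 2, and det(A) ≈ 0.0000 matches the eigenvalue product 0.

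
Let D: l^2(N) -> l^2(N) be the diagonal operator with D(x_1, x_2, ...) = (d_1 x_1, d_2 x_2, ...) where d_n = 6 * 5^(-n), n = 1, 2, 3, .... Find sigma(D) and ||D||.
sigma(D) = {6 * 5^(-n) : n ≥ 1} ∪ {0}; ||D|| = 6/5

A bounded diagonal operator on l^2 with diagonal entries d_n has spectrum equal to the closure of {d_n : n ≥ 1}: every d_n is an eigenvalue (with eigenvector e_n), so {d_n} ⊂ sigma(D); the spectrum is closed, so its closure is too; and for lambda not in the closure, (D - lambda I) has bounded inverse (the diagonal entries 1/(d_n - lambda) are bounded). For our sequence d_n = 6 * 5^(-n), n = 1, 2, 3, ...:
  - {d_n} = {6 * 5^(-n) : n ≥ 1}; the only limit point is 0
  - closure = {6 * 5^(-n) : n ≥ 1} ∪ {0}
For the norm: a diagonal operator has ||D|| = sup_n |d_n|. Here d_n = 6 * 5^(-n) is positive and decreasing, so sup_n |d_n| = d_1 = 6/5. So ||D|| = 6/5.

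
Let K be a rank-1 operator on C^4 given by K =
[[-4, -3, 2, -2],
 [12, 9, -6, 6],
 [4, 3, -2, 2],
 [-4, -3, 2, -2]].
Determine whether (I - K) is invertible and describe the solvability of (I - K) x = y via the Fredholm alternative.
(I - K) is singular (det(I - K) = 0, i.e. 1 ∈ sigma(K)). (I - K) x = y is solvable iff y ⊥ ker((I - K)^*) = span{(-4, -3, 2, -2)}, i.e. iff -4y_1 - 3y_2 + 2y_3 - 2y_4 = 0. When solvable, the solutions are x = y + c·(1, -3, -1, 1), c arbitrary (ker(I - K) = span{(1, -3, -1, 1)}, dimension 1).

K has rank 1, so it is an outer product K = u v^T: every row of K is a multiple of one row vector. Reading off the entries, u = (1, -3, -1, 1) and v = (-4, -3, 2, -2) (row i of K equals u_i·v^T). A rank-one matrix u v^T satisfies K u = u (v·u) and kills the (3)-dimensional subspace v^⊥, so its characteristic polynomial is lambda^3 (lambda - v·u) with v·u = tr K = 1. Hence the eigenvalues of I - K are 1 (multiplicity 3) and 1 - (1) = 0, so det(I - K) = 0. (Direct check: I - K =
[[5, 3, -2, 2],
 [-12, -8, 6, -6],
 [-4, -3, 3, -2],
 [4, 3, -2, 3]]
has determinant 0.) So 1 is an eigenvalue of K and (I - K) is not invertible. The finite-dimensional Fredholm alternative says: either (I - K) is invertible, or ker(I - K) ≠ {0} and then range(I - K) = ker((I - K)^*)^⊥, with dim ker(I - K) = dim ker((I - K)^*). We are in the second case, so we need both kernels. Kernel of I - K: (I - K) u = u - u (v·u) = u - u = 0, so ker(I - K) = span{u} = span{(1, -3, -1, 1)} (it is exactly 1-dimensional because rank(I - K) = 3). Kernel of the adjoint: K is real, so (I - K)^* = I - K^T = I - v u^T, and (I - v u^T) v = v - v (u·v) = 0; hence ker((I - K)^*) = span{v} = span{(-4, -3, 2, -2)}. Therefore (I - K) x = y is solvable iff <y, v> = 0, i.e. iff -4y_1 - 3y_2 + 2y_3 - 2y_4 = 0. When this holds, K y = u (v·y) = 0, so (I - K) y = y and x = y is a particular solution; the full solution set is the line x = y + c·u = y + c·(1, -3, -1, 1), c ∈ C.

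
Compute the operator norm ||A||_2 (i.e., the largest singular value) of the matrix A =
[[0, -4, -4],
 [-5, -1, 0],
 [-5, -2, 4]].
||A||_2 ≈ 8.0427 (= sqrt(largest eigenvalue of A^T A))

||A||_2 = sigma_max(A) = sqrt(lambda_max(A^T A)). Form the symmetric matrix M = A^T A =
[[50, 15, -20],
 [15, 21, 8],
 [-20, 8, 32]].
Its characteristic polynomial (trace, sum of principal 2x2 minors, determinant of M give the coefficients) is
  p(λ) = det(λ I - M) = λ^3 - 103λ^2 + 2633λ - 10000.
No integer candidate from the rational root theorem (±divisors of 10000) is a root, so the roots are irrational. The cubic discriminant is Δ = 2940557053 > 0, so there are three distinct real roots. p(4) = -1052 and p(5) = 715 have opposite signs, so a root lies in (4, 5); Newton's method refines it to λ ≈ 4.5831. p(33) = 659 and p(34) = -242 have opposite signs, so a root lies in (33, 34); Newton's method refines it to λ ≈ 33.7319. p(64) = -1232 and p(65) = 595 have opposite signs, so a root lies in (64, 65); Newton's method refines it to λ ≈ 64.685. Check (Vieta): the three roots sum to 103, matching tr M = 103.
So the eigenvalues of A^T A are ≈ 4.5831, 33.7319, 64.685 (all ≥ 0, as they must be for A^T A). The largest is λ_max ≈ 64.685, hence ||A||_2 = sqrt(λ_max) ≈ 8.0427.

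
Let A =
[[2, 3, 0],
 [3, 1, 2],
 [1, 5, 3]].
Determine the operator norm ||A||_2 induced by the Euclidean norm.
||A||_2 ≈ 7.1823 (= sqrt(largest eigenvalue of A^T A))

||A||_2 = sigma_max(A) = sqrt(lambda_max(A^T A)). Form the symmetric matrix M = A^T A =
[[14, 14, 9],
 [14, 35, 17],
 [9, 17, 13]].
Its characteristic polynomial (trace, sum of principal 2x2 minors, determinant of M give the coefficients) is
  p(λ) = det(λ I - M) = λ^3 - 62λ^2 + 561λ - 1225.
No integer candidate from the rational root theorem (±divisors of 1225) is a root, so the roots are irrational. The cubic discriminant is Δ = 62172625 > 0, so there are three distinct real roots. p(3) = -73 and p(4) = 91 have opposite signs, so a root lies in (3, 4); Newton's method refines it to λ ≈ 3.3716. p(7) = 7 and p(8) = -193 have opposite signs, so a root lies in (7, 8); Newton's method refines it to λ ≈ 7.0433. p(51) = -1225 and p(52) = 907 have opposite signs, so a root lies in (51, 52); Newton's method refines it to λ ≈ 51.5851. Check (Vieta): the three roots sum to 62, matching tr M = 62.
So the eigenvalues of A^T A are ≈ 3.3716, 7.0433, 51.5851 (all ≥ 0, as they must be for A^T A). The largest is λ_max ≈ 51.5851, hence ||A||_2 = sqrt(λ_max) ≈ 7.1823.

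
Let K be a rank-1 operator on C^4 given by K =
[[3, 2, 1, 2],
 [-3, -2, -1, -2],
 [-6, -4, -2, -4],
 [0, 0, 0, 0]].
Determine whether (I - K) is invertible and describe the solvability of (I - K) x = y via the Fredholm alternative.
(I - K) is invertible (det(I - K) = 2 ≠ 0), so for every y in C^4 the equation (I - K) x = y has a unique solution.

K has rank 1, so it is an outer product K = u v^T: every row of K is a multiple of one row vector. Reading off the entries, u = (1, -1, -2, 0) and v = (3, 2, 1, 2) (row i of K equals u_i·v^T). A rank-one matrix u v^T satisfies K u = u (v·u) and kills the (3)-dimensional subspace v^⊥, so its characteristic polynomial is lambda^3 (lambda - v·u) with v·u = tr K = -1. Hence the eigenvalues of I - K are 1 (multiplicity 3) and 1 - (-1) = 2, so det(I - K) = 2. (Direct check: I - K =
[[-2, -2, -1, -2],
 [3, 3, 1, 2],
 [6, 4, 3, 4],
 [0, 0, 0, 1]]
has determinant 2.) The finite-dimensional Fredholm alternative says: either (I - K) is invertible, or ker(I - K) ≠ {0} and then range(I - K) = ker((I - K)^*)^⊥, with dim ker(I - K) = dim ker((I - K)^*). Since det(I - K) ≠ 0, 1 is not an eigenvalue of K and ker(I - K) = {0}, so we are in the first case: for every y there is a unique x = (I - K)^(-1) y. Explicitly, by the Sherman–Morrison formula, (I - u v^T)^(-1) = I + u v^T/(1 - v·u), i.e. (I - K)^(-1) = I + K/(2).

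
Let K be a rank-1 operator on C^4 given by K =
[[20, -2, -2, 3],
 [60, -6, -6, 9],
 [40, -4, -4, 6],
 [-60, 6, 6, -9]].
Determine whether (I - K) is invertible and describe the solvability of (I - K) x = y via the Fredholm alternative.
(I - K) is singular (det(I - K) = 0, i.e. 1 ∈ sigma(K)). (I - K) x = y is solvable iff y ⊥ ker((I - K)^*) = span{(20, -2, -2, 3)}, i.e. iff 20y_1 - 2y_2 - 2y_3 + 3y_4 = 0. When solvable, the solutions are x = y + c·(1, 3, 2, -3), c arbitrary (ker(I - K) = span{(1, 3, 2, -3)}, dimension 1).

K has rank 1, so it is an outer product K = u v^T: every row of K is a multiple of one row vector. Reading off the entries, u = (1, 3, 2, -3) and v = (20, -2, -2, 3) (row i of K equals u_i·v^T). A rank-one matrix u v^T satisfies K u = u (v·u) and kills the (3)-dimensional subspace v^⊥, so its characteristic polynomial is lambda^3 (lambda - v·u) with v·u = tr K = 1. Hence the eigenvalues of I - K are 1 (multiplicity 3) and 1 - (1) = 0, so det(I - K) = 0. (Direct check: I - K =
[[-19, 2, 2, -3],
 [-60, 7, 6, -9],
 [-40, 4, 5, -6],
 [60, -6, -6, 10]]
has determinant 0.) So 1 is an eigenvalue of K and (I - K) is not invertible. The finite-dimensional Fredholm alternative says: either (I - K) is invertible, or ker(I - K) ≠ {0} and then range(I - K) = ker((I - K)^*)^⊥, with dim ker(I - K) = dim ker((I - K)^*). We are in the second case, so we need both kernels. Kernel of I - K: (I - K) u = u - u (v·u) = u - u = 0, so ker(I - K) = span{u} = span{(1, 3, 2, -3)} (it is exactly 1-dimensional because rank(I - K) = 3). Kernel of the adjoint: K is real, so (I - K)^* = I - K^T = I - v u^T, and (I - v u^T) v = v - v (u·v) = 0; hence ker((I - K)^*) = span{v} = span{(20, -2, -2, 3)}. Therefore (I - K) x = y is solvable iff <y, v> = 0, i.e. iff 20y_1 - 2y_2 - 2y_3 + 3y_4 = 0. When this holds, K y = u (v·y) = 0, so (I - K) y = y and x = y is a particular solution; the full solution set is the line x = y + c·u = y + c·(1, 3, 2, -3), c ∈ C.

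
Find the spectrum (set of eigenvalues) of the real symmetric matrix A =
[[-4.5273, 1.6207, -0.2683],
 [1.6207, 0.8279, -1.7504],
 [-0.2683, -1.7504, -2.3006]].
sigma(A) ≈ {-5, -3, 2}

A is real symmetric, so its spectrum consists of real eigenvalues. Expanding the characteristic polynomial of the displayed matrix gives
  det(λ I - A) = p(λ) = λ^3 + (6)λ^2 + (-1)λ + (-30).
Solving p(λ) = 0 yields eigenvalues ≈ -5, -3, 2. (A is shown rounded to 4 decimals, so these recover the underlying integer eigenvalues to within that precision.)
Verification: the trace of A = -6 equals the sum of eigenvalues -6, and det(A) ≈ 29.9998 matches the eigenvalue product 30.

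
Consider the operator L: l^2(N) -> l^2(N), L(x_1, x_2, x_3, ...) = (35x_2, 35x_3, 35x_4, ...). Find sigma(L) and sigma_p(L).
sigma(L) = closed disk {z in C : |z| ≤ 35}; sigma_p(L) = open disk {z in C : |z| < 35}

Note L = 35·V where V is the unit left shift (V x)_k = x_{k+1}; so sigma(L) = 35·sigma(V) and ||L|| = 35||V||. ||L x||^2 = 1225sum_{k≥2} |x_k|^2 ≤ 1225||x||^2, with equality on {x : x_1 = 0}, so ||L|| = 35. For any lambda with |lambda| < 35, set r = lambda/35 (|r| < 1); the vector x = (1, r, r^2, ...) is in l^2 and satisfies L x = 35(r, r^2, ...) = lambda x, so lambda is an eigenvalue. On the boundary |lambda| = 35 the geometric series diverges, so no l^2 eigenvector exists, but these lambda lie in the approximate point spectrum. Hence sigma(L) is the closed disk of radius 35 and sigma_p(L) is the open disk.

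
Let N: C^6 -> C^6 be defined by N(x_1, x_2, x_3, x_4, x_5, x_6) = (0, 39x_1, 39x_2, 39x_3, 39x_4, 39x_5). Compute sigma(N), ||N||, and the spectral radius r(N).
sigma(N) = {0}; ||N|| = 39; r(N) = 0. (N is nilpotent with N^6 = 0.)

On C^6, N is a strictly lower-triangular matrix with 39 on the subdiagonal and zeros elsewhere, so its characteristic polynomial is lambda^6 and every eigenvalue is 0: sigma(N) = {0}. For the operator norm, N e_i = 39e_{i+1} for i = 1, ..., 5 and N e_6 = 0, so the singular values of N are 39 (with multiplicity 5) and 0; hence ||N|| = 39. The spectral radius r(N) = max|lambda| = 0. Note ||N|| > r(N) — characteristic of non-normal nilpotent operators. Indeed N^6 = 0.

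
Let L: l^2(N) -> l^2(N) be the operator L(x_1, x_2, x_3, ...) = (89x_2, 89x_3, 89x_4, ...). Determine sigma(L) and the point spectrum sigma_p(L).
sigma(L) = closed disk {z in C : |z| ≤ 89}; sigma_p(L) = open disk {z in C : |z| < 89}

Note L = 89·V where V is the unit left shift (V x)_k = x_{k+1}; so sigma(L) = 89·sigma(V) and ||L|| = 89||V||. ||L x||^2 = 7921sum_{k≥2} |x_k|^2 ≤ 7921||x||^2, with equality on {x : x_1 = 0}, so ||L|| = 89. For any lambda with |lambda| < 89, set r = lambda/89 (|r| < 1); the vector x = (1, r, r^2, ...) is in l^2 and satisfies L x = 89(r, r^2, ...) = lambda x, so lambda is an eigenvalue. On the boundary |lambda| = 89 the geometric series diverges, so no l^2 eigenvector exists, but these lambda lie in the approximate point spectrum. Hence sigma(L) is the closed disk of radius 89 and sigma_p(L) is the open disk.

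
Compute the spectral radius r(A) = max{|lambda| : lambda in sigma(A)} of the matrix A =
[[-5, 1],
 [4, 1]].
r(A) = (4 + sqrt(52))/2 ≈ 5.6056

The eigenvalues of A are the roots of its characteristic polynomial. With M = A (coefficients from the trace and determinant):
  p(λ) = det(λ I - M) = λ^2 + 4λ - 9.
For λ^2 + 4λ - 9 the discriminant is 52. It is nonnegative but not a perfect square, so the roots are real and irrational: λ = (-4 ± sqrt(52))/2 ≈ 1.6056, -5.6056.
Thus the eigenvalues (to 4 decimals) are 1.6056 (modulus 1.6056); -5.6056 (modulus 5.6056). The spectral radius is the largest modulus: r(A) = (4 + sqrt(52))/2 ≈ 5.6056. (Cross-check: r(A) ≤ ||A||_2 ≈ 6.4051; equality holds whenever A is normal, though it can also hold for some non-normal A.)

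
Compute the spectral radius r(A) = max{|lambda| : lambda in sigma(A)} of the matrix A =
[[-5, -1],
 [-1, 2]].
r(A) = (3 + sqrt(53))/2 ≈ 5.1401

The eigenvalues of A are the roots of its characteristic polynomial. With M = A (coefficients from the trace and determinant):
  p(λ) = det(λ I - M) = λ^2 + 3λ - 11.
For λ^2 + 3λ - 11 the discriminant is 53. It is nonnegative but not a perfect square, so the roots are real and irrational: λ = (-3 ± sqrt(53))/2 ≈ 2.1401, -5.1401.
Thus the eigenvalues (to 4 decimals) are 2.1401 (modulus 2.1401); -5.1401 (modulus 5.1401). The spectral radius is the largest modulus: r(A) = (3 + sqrt(53))/2 ≈ 5.1401. (Cross-check: r(A) ≤ ||A||_2 ≈ 5.1401; equality holds whenever A is normal, though it can also hold for some non-normal A.)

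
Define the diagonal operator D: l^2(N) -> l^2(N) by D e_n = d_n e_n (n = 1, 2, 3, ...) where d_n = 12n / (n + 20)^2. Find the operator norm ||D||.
||D|| = 3/20 (attained at n = 20)

For D diagonal, ||D|| = sup_n |d_n|. Treat f(x) = 12x / (x + 20)^2 for real x > 0. By the quotient rule, f'(x) = 12(20 - x)/(x + 20)^3, which is positive for x < 20 and negative for x > 20. So f has a unique maximum at x = 20, and since 20 is a positive integer, the supremum over n ≥ 1 is attained at n = 20: d_20 = 12·20/(20 + 20)^2 = 12·20/1600 = 3/20. Hence ||D|| = 3/20.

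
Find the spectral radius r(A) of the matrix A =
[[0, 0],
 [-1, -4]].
r(A) = 4

The eigenvalues of A are the roots of its characteristic polynomial. With M = A (coefficients from the trace and determinant):
  p(λ) = det(λ I - M) = λ^2 + 4λ.
For λ^2 + 4λ the discriminant is 16. It is a perfect square (4^2), so the roots are rational: λ = (-4 ± 4)/2 = 0, -4.
Thus the eigenvalues (to 4 decimals) are 0 (modulus 0); -4 (modulus 4). The spectral radius is the largest modulus: r(A) = 4. (Cross-check: r(A) ≤ ||A||_2 ≈ 4.1231; equality holds whenever A is normal, though it can also hold for some non-normal A.)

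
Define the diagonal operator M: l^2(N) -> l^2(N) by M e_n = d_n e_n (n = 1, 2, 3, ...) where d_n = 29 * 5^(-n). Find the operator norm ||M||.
||M|| = 29/5 (attained at n = 1)

For M diagonal, ||M|| = sup_n |d_n|. The sequence d_n = 29 * 5^(-n) is positive and strictly decreasing (ratio 5^(-1) < 1), so the supremum is d_1 = 29/5. Hence ||M|| = 29/5.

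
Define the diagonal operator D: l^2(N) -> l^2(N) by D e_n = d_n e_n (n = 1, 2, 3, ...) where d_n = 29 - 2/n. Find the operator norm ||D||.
||D|| = 29

For a diagonal operator on l^2 with entries d_n, ||D|| = sup_n |d_n|. Here d_1 = 27, d_2 = 28, ..., and d_n = 29 - 2/n increases monotonically toward 29. All terms lie in [27, 29), so |d_n| = d_n and the supremum is the limit 29, which is not attained by any individual d_n. Hence ||D|| = 29.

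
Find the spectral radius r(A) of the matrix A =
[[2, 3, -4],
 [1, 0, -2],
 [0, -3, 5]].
r(A) ≈ 6.4898

The eigenvalues of A are the roots of its characteristic polynomial. With M = A (coefficients from the trace, the sum of principal 2x2 minors, and det A):
  p(λ) = det(λ I - M) = λ^3 - 7λ^2 + λ + 15.
No integer candidate from the rational root theorem (±divisors of 15) is a root, so the roots are irrational. The cubic discriminant is Δ = 12660 > 0, so there are three distinct real roots. p(-2) = -23 and p(-1) = 6 have opposite signs, so a root lies in (-2, -1); Newton's method refines it to λ ≈ -1.2864. p(1) = 10 and p(2) = -3 have opposite signs, so a root lies in (1, 2); Newton's method refines it to λ ≈ 1.7967. p(6) = -15 and p(7) = 22 have opposite signs, so a root lies in (6, 7); Newton's method refines it to λ ≈ 6.4898. Check (Vieta): the three roots sum to 7, matching tr M = 7.
Thus the eigenvalues (to 4 decimals) are -1.2864 (modulus 1.2864); 1.7967 (modulus 1.7967); 6.4898 (modulus 6.4898). The spectral radius is the largest modulus: r(A) ≈ 6.4898. (Cross-check: r(A) ≤ ||A||_2 ≈ 7.9995; equality holds whenever A is normal, though it can also hold for some non-normal A.)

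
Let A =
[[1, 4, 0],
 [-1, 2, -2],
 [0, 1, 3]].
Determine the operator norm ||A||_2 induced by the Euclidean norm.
||A||_2 ≈ 4.6136 (= sqrt(largest eigenvalue of A^T A))

||A||_2 = sigma_max(A) = sqrt(lambda_max(A^T A)). Form the symmetric matrix M = A^T A =
[[2, 2, 2],
 [2, 21, -1],
 [2, -1, 13]].
Its characteristic polynomial (trace, sum of principal 2x2 minors, determinant of M give the coefficients) is
  p(λ) = det(λ I - M) = λ^3 - 36λ^2 + 332λ - 400.
No integer candidate from the rational root theorem (±divisors of 400) is a root, so the roots are irrational. The cubic discriminant is Δ = 3557632 > 0, so there are three distinct real roots. p(1) = -103 and p(2) = 128 have opposite signs, so a root lies in (1, 2); Newton's method refines it to λ ≈ 1.4127. p(13) = 29 and p(14) = -64 have opposite signs, so a root lies in (13, 14); Newton's method refines it to λ ≈ 13.3021. p(21) = -43 and p(22) = 128 have opposite signs, so a root lies in (21, 22); Newton's method refines it to λ ≈ 21.2852. Check (Vieta): the three roots sum to 36, matching tr M = 36.
So the eigenvalues of A^T A are ≈ 1.4127, 13.3021, 21.2852 (all ≥ 0, as they must be for A^T A). The largest is λ_max ≈ 21.2852, hence ||A||_2 = sqrt(λ_max) ≈ 4.6136.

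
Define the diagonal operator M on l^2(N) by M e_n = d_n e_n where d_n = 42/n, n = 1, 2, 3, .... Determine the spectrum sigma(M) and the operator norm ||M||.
sigma(M) = {42/n : n ≥ 1} ∪ {0}; ||M|| = 42

A bounded diagonal operator on l^2 with diagonal entries d_n has spectrum equal to the closure of {d_n : n ≥ 1}: every d_n is an eigenvalue (with eigenvector e_n), so {d_n} ⊂ sigma(M); the spectrum is closed, so its closure is too; and for lambda not in the closure, (M - lambda I) has bounded inverse (the diagonal entries 1/(d_n - lambda) are bounded). For our sequence d_n = 42/n, n = 1, 2, 3, ...:
  - {d_n} = {42/n : n ≥ 1}; the only limit point is 0
  - closure = {42/n : n ≥ 1} ∪ {0}
For the norm: a diagonal operator has ||M|| = sup_n |d_n|. Here d_n = 42/n is positive and decreasing, so sup_n |d_n| = d_1 = 42. So ||M|| = 42.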